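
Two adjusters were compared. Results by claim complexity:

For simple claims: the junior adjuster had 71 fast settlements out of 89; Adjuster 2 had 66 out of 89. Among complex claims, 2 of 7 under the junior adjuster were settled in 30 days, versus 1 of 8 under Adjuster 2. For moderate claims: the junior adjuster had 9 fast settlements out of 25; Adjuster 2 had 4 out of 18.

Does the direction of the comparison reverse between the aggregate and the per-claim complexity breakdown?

No

Simple: the junior adjuster 71/89 = 79.8%, Adjuster 2 66/89 = 74.2% → the junior adjuster
Complex: the junior adjuster 2/7 = 28.6%, Adjuster 2 1/8 = 12.5% → the junior adjuster
Moderate: the junior adjuster 9/25 = 36.0%, Adjuster 2 4/18 = 22.2% → the junior adjuster
Overall: the junior adjuster 82/121 = 67.8%, Adjuster 2 71/115 = 61.7% → the junior adjuster
The junior adjuster wins overall and in every claim group — no reversal.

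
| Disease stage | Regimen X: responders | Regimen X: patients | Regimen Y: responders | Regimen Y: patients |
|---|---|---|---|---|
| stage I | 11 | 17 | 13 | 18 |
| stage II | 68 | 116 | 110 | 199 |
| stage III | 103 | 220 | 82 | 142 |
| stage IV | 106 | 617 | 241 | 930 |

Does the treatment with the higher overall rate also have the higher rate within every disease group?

No

Stage I: Regimen X 11/17 = 64.7%, Regimen Y 13/18 = 72.2% → Regimen Y
Stage II: Regimen X 68/116 = 58.6%, Regimen Y 110/199 = 55.3% → Regimen X
Stage III: Regimen X 103/220 = 46.8%, Regimen Y 82/142 = 57.7% → Regimen Y
Stage IV: Regimen X 106/617 = 17.2%, Regimen Y 241/930 = 25.9% → Regimen Y
Overall: Regimen X 288/970 = 29.7%, Regimen Y 446/1289 = 34.6% → Regimen Y
Neither sweeps: Regimen X wins 1 of 4 groups, Regimen Y wins 3. Regimen Y wins overall but not every group — no Simpson reversal.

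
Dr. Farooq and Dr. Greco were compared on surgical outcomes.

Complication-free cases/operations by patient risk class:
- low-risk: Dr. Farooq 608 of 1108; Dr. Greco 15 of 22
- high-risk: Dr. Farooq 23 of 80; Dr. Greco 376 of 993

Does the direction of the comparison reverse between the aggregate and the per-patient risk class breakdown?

Low-risk: Dr. Farooq 608/1108 = 54.9%, Dr. Greco 15/22 = 68.2% → Dr. Greco
High-risk: Dr. Farooq 23/80 = 28.8%, Dr. Greco 376/993 = 37.9% → Dr. Greco
Overall: Dr. Farooq 631/1188 = 53.1%, Dr. Greco 391/1015 = 38.5% → Dr. Farooq
Dr. Greco wins each patient risk group but Dr. Farooq wins overall — the comparison reverses. Dr. Greco's operations skew toward high-risk, which has a lower base rate.

Yes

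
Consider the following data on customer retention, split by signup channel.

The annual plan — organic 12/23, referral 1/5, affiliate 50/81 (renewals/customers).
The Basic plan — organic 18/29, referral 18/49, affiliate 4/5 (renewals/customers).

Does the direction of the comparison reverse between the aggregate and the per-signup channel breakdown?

Organic: the annual plan 12/23 = 52.2%, the Basic plan 18/29 = 62.1% → the Basic plan
Referral: the annual plan 1/5 = 20.0%, the Basic plan 18/49 = 36.7% → the Basic plan
Affiliate: the annual plan 50/81 = 61.7%, the Basic plan 4/5 = 80.0% → the Basic plan
Overall: the annual plan 63/109 = 57.8%, the Basic plan 40/83 = 48.2% → the annual plan
The Basic plan wins each signup group but the annual plan wins overall — the comparison reverses. The Basic plan's customers skew toward referral, which has a lower base rate.

Yes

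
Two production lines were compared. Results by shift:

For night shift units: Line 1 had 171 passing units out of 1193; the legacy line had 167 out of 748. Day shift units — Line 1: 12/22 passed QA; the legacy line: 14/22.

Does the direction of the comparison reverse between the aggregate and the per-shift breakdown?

Night shift: Line 1 171/1193 = 14.3%, the legacy line 167/748 = 22.3% → the legacy line
Day shift: Line 1 12/22 = 54.5%, the legacy line 14/22 = 63.6% → the legacy line
Overall: Line 1 183/1215 = 15.1%, the legacy line 181/770 = 23.5% → the legacy line
The legacy line wins overall and in every shift group — no reversal.

No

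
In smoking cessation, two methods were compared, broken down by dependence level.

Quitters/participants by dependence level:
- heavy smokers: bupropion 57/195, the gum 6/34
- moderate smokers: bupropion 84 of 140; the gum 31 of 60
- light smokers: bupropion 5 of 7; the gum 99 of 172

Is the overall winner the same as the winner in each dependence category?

Heavy smokers: bupropion 57/195 = 29.2%, the gum 6/34 = 17.6% → bupropion
Moderate smokers: bupropion 84/140 = 60.0%, the gum 31/60 = 51.7% → bupropion
Light smokers: bupropion 5/7 = 71.4%, the gum 99/172 = 57.6% → bupropion
Overall: bupropion 146/342 = 42.7%, the gum 136/266 = 51.1% → the gum
Bupropion wins each dependence group but the gum wins overall — the comparison reverses. Bupropion's participants skew toward heavy smokers, which has a lower base rate.

No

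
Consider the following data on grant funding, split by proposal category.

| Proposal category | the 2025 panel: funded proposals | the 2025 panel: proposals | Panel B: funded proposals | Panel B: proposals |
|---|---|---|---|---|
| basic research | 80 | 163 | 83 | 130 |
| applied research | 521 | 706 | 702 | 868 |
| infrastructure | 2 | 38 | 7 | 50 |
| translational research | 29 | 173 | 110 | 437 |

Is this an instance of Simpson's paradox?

Basic research: the 2025 panel 80/163 = 49.1%, Panel B 83/130 = 63.8% → Panel B
Applied research: the 2025 panel 521/706 = 73.8%, Panel B 702/868 = 80.9% → Panel B
Infrastructure: the 2025 panel 2/38 = 5.3%, Panel B 7/50 = 14.0% → Panel B
Translational research: the 2025 panel 29/173 = 16.8%, Panel B 110/437 = 25.2% → Panel B
Overall: the 2025 panel 632/1080 = 58.5%, Panel B 902/1485 = 60.7% → Panel B
Panel B wins overall and in every proposal group — no reversal.

No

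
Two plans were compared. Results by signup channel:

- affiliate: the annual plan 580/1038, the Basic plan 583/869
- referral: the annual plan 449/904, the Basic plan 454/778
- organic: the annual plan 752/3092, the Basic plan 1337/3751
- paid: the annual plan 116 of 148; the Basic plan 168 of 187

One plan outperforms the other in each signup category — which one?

the Basic plan

Affiliate: the annual plan 580/1038 = 55.9%, the Basic plan 583/869 = 67.1% → the Basic plan
Referral: the annual plan 449/904 = 49.7%, the Basic plan 454/778 = 58.4% → the Basic plan
Organic: the annual plan 752/3092 = 24.3%, the Basic plan 1337/3751 = 35.6% → the Basic plan
Paid: the annual plan 116/148 = 78.4%, the Basic plan 168/187 = 89.8% → the Basic plan
The Basic plan has the higher rate in all 4 groups.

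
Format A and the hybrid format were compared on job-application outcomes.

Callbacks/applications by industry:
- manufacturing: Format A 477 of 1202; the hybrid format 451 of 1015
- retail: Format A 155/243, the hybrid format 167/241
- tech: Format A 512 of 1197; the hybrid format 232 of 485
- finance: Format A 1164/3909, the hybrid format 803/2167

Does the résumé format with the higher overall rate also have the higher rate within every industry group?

Yes

Manufacturing: Format A 477/1202 = 39.7%, the hybrid format 451/1015 = 44.4% → the hybrid format
Retail: Format A 155/243 = 63.8%, the hybrid format 167/241 = 69.3% → the hybrid format
Tech: Format A 512/1197 = 42.8%, the hybrid format 232/485 = 47.8% → the hybrid format
Finance: Format A 1164/3909 = 29.8%, the hybrid format 803/2167 = 37.1% → the hybrid format
Overall: Format A 2308/6551 = 35.2%, the hybrid format 1653/3908 = 42.3% → the hybrid format
The hybrid format wins overall and in every industry group — no reversal.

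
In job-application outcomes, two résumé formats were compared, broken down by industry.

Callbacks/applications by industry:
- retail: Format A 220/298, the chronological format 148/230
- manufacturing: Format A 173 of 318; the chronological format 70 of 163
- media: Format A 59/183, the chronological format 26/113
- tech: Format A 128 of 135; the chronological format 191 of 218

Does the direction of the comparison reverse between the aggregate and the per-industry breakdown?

No

Retail: Format A 220/298 = 73.8%, the chronological format 148/230 = 64.3% → Format A
Manufacturing: Format A 173/318 = 54.4%, the chronological format 70/163 = 42.9% → Format A
Media: Format A 59/183 = 32.2%, the chronological format 26/113 = 23.0% → Format A
Tech: Format A 128/135 = 94.8%, the chronological format 191/218 = 87.6% → Format A
Overall: Format A 580/934 = 62.1%, the chronological format 435/724 = 60.1% → Format A
Format A wins overall and in every industry group — no reversal.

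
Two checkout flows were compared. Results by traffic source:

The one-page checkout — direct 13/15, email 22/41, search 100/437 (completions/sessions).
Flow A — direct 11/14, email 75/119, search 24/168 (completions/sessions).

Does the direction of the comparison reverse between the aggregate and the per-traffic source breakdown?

No

Direct: the one-page checkout 13/15 = 86.7%, Flow A 11/14 = 78.6% → the one-page checkout
Email: the one-page checkout 22/41 = 53.7%, Flow A 75/119 = 63.0% → Flow A
Search: the one-page checkout 100/437 = 22.9%, Flow A 24/168 = 14.3% → the one-page checkout
Overall: the one-page checkout 135/493 = 27.4%, Flow A 110/301 = 36.5% → Flow A
Neither sweeps: the one-page checkout wins 2 of 3 groups, Flow A wins 1. Flow A wins overall but not every group — no Simpson reversal.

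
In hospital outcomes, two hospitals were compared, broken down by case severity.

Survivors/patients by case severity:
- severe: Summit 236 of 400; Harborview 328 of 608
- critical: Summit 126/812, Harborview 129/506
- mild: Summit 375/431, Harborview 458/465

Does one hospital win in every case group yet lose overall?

Severe: Summit 236/400 = 59.0%, Harborview 328/608 = 53.9% → Summit
Critical: Summit 126/812 = 15.5%, Harborview 129/506 = 25.5% → Harborview
Mild: Summit 375/431 = 87.0%, Harborview 458/465 = 98.5% → Harborview
Overall: Summit 737/1643 = 44.9%, Harborview 915/1579 = 57.9% → Harborview
Neither sweeps: Summit wins 1 of 3 groups, Harborview wins 2. Harborview wins overall but not every group — no Simpson reversal.

No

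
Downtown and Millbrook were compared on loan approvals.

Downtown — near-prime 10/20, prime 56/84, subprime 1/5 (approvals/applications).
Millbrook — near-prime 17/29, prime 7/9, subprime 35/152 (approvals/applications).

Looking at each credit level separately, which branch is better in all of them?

Millbrook

Near-prime: Downtown 10/20 = 50.0%, Millbrook 17/29 = 58.6% → Millbrook
Prime: Downtown 56/84 = 66.7%, Millbrook 7/9 = 77.8% → Millbrook
Subprime: Downtown 1/5 = 20.0%, Millbrook 35/152 = 23.0% → Millbrook
Millbrook has the higher rate in all 3 groups.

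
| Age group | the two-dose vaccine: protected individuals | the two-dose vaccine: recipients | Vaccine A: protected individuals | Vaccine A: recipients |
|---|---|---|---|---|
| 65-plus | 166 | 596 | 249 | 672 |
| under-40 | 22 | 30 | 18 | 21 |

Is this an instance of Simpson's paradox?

No

65-plus: the two-dose vaccine 166/596 = 27.9%, Vaccine A 249/672 = 37.1% → Vaccine A
Under-40: the two-dose vaccine 22/30 = 73.3%, Vaccine A 18/21 = 85.7% → Vaccine A
Overall: the two-dose vaccine 188/626 = 30.0%, Vaccine A 267/693 = 38.5% → Vaccine A
Vaccine A wins overall and in every age group — no reversal.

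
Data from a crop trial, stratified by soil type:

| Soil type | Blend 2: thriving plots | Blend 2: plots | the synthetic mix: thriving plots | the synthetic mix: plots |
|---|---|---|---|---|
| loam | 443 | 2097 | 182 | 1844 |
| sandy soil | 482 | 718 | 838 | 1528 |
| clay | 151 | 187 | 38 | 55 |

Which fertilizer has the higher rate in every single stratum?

Blend 2

Loam: Blend 2 443/2097 = 21.1%, the synthetic mix 182/1844 = 9.9% → Blend 2
Sandy soil: Blend 2 482/718 = 67.1%, the synthetic mix 838/1528 = 54.8% → Blend 2
Clay: Blend 2 151/187 = 80.7%, the synthetic mix 38/55 = 69.1% → Blend 2
Blend 2 has the higher rate in all 3 groups.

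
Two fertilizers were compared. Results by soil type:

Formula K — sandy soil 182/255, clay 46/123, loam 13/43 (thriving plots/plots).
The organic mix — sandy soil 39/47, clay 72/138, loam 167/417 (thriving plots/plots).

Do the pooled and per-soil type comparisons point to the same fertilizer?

Sandy soil: Formula K 182/255 = 71.4%, the organic mix 39/47 = 83.0% → the organic mix
Clay: Formula K 46/123 = 37.4%, the organic mix 72/138 = 52.2% → the organic mix
Loam: Formula K 13/43 = 30.2%, the organic mix 167/417 = 40.0% → the organic mix
Overall: Formula K 241/421 = 57.2%, the organic mix 278/602 = 46.2% → Formula K
The organic mix wins each soil group but Formula K wins overall — the comparison reverses. The organic mix's plots skew toward loam, which has a lower base rate.

No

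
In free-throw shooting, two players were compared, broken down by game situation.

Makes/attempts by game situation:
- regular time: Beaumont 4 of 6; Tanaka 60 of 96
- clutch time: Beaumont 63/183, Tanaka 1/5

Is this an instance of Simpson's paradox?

Yes

Regular time: Beaumont 4/6 = 66.7%, Tanaka 60/96 = 62.5% → Beaumont
Clutch time: Beaumont 63/183 = 34.4%, Tanaka 1/5 = 20.0% → Beaumont
Overall: Beaumont 67/189 = 35.4%, Tanaka 61/101 = 60.4% → Tanaka
Beaumont wins each game group but Tanaka wins overall — the comparison reverses. Beaumont's attempts skew toward clutch time, which has a lower base rate.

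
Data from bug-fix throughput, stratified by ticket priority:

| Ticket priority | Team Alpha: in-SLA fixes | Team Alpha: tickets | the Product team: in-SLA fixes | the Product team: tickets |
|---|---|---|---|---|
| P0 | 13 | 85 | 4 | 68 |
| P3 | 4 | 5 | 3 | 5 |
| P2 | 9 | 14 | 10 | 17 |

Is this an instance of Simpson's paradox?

No

P0: Team Alpha 13/85 = 15.3%, the Product team 4/68 = 5.9% → Team Alpha
P3: Team Alpha 4/5 = 80.0%, the Product team 3/5 = 60.0% → Team Alpha
P2: Team Alpha 9/14 = 64.3%, the Product team 10/17 = 58.8% → Team Alpha
Overall: Team Alpha 26/104 = 25.0%, the Product team 17/90 = 18.9% → Team Alpha
Team Alpha wins overall and in every ticket group — no reversal.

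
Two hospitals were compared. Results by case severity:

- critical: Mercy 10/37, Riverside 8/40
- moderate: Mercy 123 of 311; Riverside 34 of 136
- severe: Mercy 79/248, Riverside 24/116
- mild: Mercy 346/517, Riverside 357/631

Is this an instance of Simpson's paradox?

Critical: Mercy 10/37 = 27.0%, Riverside 8/40 = 20.0% → Mercy
Moderate: Mercy 123/311 = 39.5%, Riverside 34/136 = 25.0% → Mercy
Severe: Mercy 79/248 = 31.9%, Riverside 24/116 = 20.7% → Mercy
Mild: Mercy 346/517 = 66.9%, Riverside 357/631 = 56.6% → Mercy
Overall: Mercy 558/1113 = 50.1%, Riverside 423/923 = 45.8% → Mercy
Mercy wins overall and in every case group — no reversal.

No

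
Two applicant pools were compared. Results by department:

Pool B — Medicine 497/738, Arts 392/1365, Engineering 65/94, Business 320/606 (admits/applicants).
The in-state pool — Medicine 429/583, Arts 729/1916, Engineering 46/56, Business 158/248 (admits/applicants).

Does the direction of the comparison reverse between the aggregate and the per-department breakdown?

No

Medicine: Pool B 497/738 = 67.3%, the in-state pool 429/583 = 73.6% → the in-state pool
Arts: Pool B 392/1365 = 28.7%, the in-state pool 729/1916 = 38.0% → the in-state pool
Engineering: Pool B 65/94 = 69.1%, the in-state pool 46/56 = 82.1% → the in-state pool
Business: Pool B 320/606 = 52.8%, the in-state pool 158/248 = 63.7% → the in-state pool
Overall: Pool B 1274/2803 = 45.5%, the in-state pool 1362/2803 = 48.6% → the in-state pool
The in-state pool wins overall and in every department group — no reversal.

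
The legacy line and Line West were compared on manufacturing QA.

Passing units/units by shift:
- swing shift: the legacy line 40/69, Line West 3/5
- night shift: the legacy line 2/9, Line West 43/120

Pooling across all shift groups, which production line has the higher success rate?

Swing shift: the legacy line 40/69 = 58.0%, Line West 3/5 = 60.0% → Line West
Night shift: the legacy line 2/9 = 22.2%, Line West 43/120 = 35.8% → Line West
Overall: the legacy line 42/78 = 53.8%, Line West 46/125 = 36.8% → the legacy line
(Line West wins every shift group but the legacy line wins overall — Line West's units skew toward the low-rate night shift group.)

the legacy line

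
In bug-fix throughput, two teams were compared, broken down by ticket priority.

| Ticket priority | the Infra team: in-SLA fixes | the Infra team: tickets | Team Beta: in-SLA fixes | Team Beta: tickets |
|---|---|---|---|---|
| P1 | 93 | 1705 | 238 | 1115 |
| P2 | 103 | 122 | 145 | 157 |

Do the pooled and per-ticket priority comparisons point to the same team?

P1: the Infra team 93/1705 = 5.5%, Team Beta 238/1115 = 21.3% → Team Beta
P2: the Infra team 103/122 = 84.4%, Team Beta 145/157 = 92.4% → Team Beta
Overall: the Infra team 196/1827 = 10.7%, Team Beta 383/1272 = 30.1% → Team Beta
Team Beta wins overall and in every ticket group — no reversal.

Yes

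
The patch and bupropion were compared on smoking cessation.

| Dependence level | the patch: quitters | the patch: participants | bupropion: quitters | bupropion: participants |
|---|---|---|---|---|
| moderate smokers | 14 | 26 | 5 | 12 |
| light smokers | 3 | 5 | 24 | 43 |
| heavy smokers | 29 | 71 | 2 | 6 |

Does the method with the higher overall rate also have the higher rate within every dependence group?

Moderate smokers: the patch 14/26 = 53.8%, bupropion 5/12 = 41.7% → the patch
Light smokers: the patch 3/5 = 60.0%, bupropion 24/43 = 55.8% → the patch
Heavy smokers: the patch 29/71 = 40.8%, bupropion 2/6 = 33.3% → the patch
Overall: the patch 46/102 = 45.1%, bupropion 31/61 = 50.8% → bupropion
The patch wins each dependence group but bupropion wins overall — the comparison reverses. The patch's participants skew toward heavy smokers, which has a lower base rate.

No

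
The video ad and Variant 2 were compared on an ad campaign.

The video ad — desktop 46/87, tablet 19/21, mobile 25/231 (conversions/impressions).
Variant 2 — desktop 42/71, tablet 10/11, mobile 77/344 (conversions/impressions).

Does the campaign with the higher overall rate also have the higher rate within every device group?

Yes

Desktop: the video ad 46/87 = 52.9%, Variant 2 42/71 = 59.2% → Variant 2
Tablet: the video ad 19/21 = 90.5%, Variant 2 10/11 = 90.9% → Variant 2
Mobile: the video ad 25/231 = 10.8%, Variant 2 77/344 = 22.4% → Variant 2
Overall: the video ad 90/339 = 26.5%, Variant 2 129/426 = 30.3% → Variant 2
Variant 2 wins overall and in every device group — no reversal.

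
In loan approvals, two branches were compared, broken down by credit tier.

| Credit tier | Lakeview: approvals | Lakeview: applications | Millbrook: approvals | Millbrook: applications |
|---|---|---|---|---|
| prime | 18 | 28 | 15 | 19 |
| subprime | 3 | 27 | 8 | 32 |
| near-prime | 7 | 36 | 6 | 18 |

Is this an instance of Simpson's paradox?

No

Prime: Lakeview 18/28 = 64.3%, Millbrook 15/19 = 78.9% → Millbrook
Subprime: Lakeview 3/27 = 11.1%, Millbrook 8/32 = 25.0% → Millbrook
Near-prime: Lakeview 7/36 = 19.4%, Millbrook 6/18 = 33.3% → Millbrook
Overall: Lakeview 28/91 = 30.8%, Millbrook 29/69 = 42.0% → Millbrook
Millbrook wins overall and in every credit group — no reversal.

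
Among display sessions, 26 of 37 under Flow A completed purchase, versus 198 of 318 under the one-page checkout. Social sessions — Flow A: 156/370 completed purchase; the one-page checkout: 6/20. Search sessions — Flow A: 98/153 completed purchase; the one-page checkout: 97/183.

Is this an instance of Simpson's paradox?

Display: Flow A 26/37 = 70.3%, the one-page checkout 198/318 = 62.3% → Flow A
Social: Flow A 156/370 = 42.2%, the one-page checkout 6/20 = 30.0% → Flow A
Search: Flow A 98/153 = 64.1%, the one-page checkout 97/183 = 53.0% → Flow A
Overall: Flow A 280/560 = 50.0%, the one-page checkout 301/521 = 57.8% → the one-page checkout
Flow A wins each traffic group but the one-page checkout wins overall — the comparison reverses. Flow A's sessions skew toward social, which has a lower base rate.

Yes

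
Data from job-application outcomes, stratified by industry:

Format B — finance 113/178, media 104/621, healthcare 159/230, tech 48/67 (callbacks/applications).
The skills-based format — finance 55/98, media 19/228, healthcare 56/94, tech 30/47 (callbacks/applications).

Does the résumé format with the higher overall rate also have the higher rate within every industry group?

Yes

Finance: Format B 113/178 = 63.5%, the skills-based format 55/98 = 56.1% → Format B
Media: Format B 104/621 = 16.7%, the skills-based format 19/228 = 8.3% → Format B
Healthcare: Format B 159/230 = 69.1%, the skills-based format 56/94 = 59.6% → Format B
Tech: Format B 48/67 = 71.6%, the skills-based format 30/47 = 63.8% → Format B
Overall: Format B 424/1096 = 38.7%, the skills-based format 160/467 = 34.3% → Format B
Format B wins overall and in every industry group — no reversal.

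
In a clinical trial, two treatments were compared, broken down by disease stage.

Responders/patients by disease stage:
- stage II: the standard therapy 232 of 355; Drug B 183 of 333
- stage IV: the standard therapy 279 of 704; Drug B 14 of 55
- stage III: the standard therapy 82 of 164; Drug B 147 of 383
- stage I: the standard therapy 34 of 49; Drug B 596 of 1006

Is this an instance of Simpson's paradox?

Yes

Stage II: the standard therapy 232/355 = 65.4%, Drug B 183/333 = 55.0% → the standard therapy
Stage IV: the standard therapy 279/704 = 39.6%, Drug B 14/55 = 25.5% → the standard therapy
Stage III: the standard therapy 82/164 = 50.0%, Drug B 147/383 = 38.4% → the standard therapy
Stage I: the standard therapy 34/49 = 69.4%, Drug B 596/1006 = 59.2% → the standard therapy
Overall: the standard therapy 627/1272 = 49.3%, Drug B 940/1777 = 52.9% → Drug B
The standard therapy wins each disease group but Drug B wins overall — the comparison reverses. The standard therapy's patients skew toward stage IV, which has a lower base rate.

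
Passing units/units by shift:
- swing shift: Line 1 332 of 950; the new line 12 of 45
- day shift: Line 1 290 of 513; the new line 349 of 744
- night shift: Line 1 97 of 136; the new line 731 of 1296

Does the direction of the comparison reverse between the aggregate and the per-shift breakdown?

Yes

Swing shift: Line 1 332/950 = 34.9%, the new line 12/45 = 26.7% → Line 1
Day shift: Line 1 290/513 = 56.5%, the new line 349/744 = 46.9% → Line 1
Night shift: Line 1 97/136 = 71.3%, the new line 731/1296 = 56.4% → Line 1
Overall: Line 1 719/1599 = 45.0%, the new line 1092/2085 = 52.4% → the new line
Line 1 wins each shift group but the new line wins overall — the comparison reverses. Line 1's units skew toward swing shift, which has a lower base rate.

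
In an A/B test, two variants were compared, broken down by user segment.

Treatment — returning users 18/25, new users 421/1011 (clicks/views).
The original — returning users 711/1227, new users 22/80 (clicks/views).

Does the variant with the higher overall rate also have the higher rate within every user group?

Returning users: Treatment 18/25 = 72.0%, the original 711/1227 = 57.9% → Treatment
New users: Treatment 421/1011 = 41.6%, the original 22/80 = 27.5% → Treatment
Overall: Treatment 439/1036 = 42.4%, the original 733/1307 = 56.1% → the original
Treatment wins each user group but the original wins overall — the comparison reverses. Treatment's views skew toward new users, which has a lower base rate.

No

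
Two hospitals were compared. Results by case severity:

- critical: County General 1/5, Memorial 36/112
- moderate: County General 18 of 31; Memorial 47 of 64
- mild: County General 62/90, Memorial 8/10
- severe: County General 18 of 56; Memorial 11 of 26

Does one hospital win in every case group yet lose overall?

Critical: County General 1/5 = 20.0%, Memorial 36/112 = 32.1% → Memorial
Moderate: County General 18/31 = 58.1%, Memorial 47/64 = 73.4% → Memorial
Mild: County General 62/90 = 68.9%, Memorial 8/10 = 80.0% → Memorial
Severe: County General 18/56 = 32.1%, Memorial 11/26 = 42.3% → Memorial
Overall: County General 99/182 = 54.4%, Memorial 102/212 = 48.1% → County General
Memorial wins each case group but County General wins overall — the comparison reverses. Memorial's patients skew toward critical, which has a lower base rate.

Yes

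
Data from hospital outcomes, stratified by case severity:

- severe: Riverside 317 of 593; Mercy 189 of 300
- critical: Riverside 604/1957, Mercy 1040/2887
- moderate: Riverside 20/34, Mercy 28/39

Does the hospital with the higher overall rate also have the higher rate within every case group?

Severe: Riverside 317/593 = 53.5%, Mercy 189/300 = 63.0% → Mercy
Critical: Riverside 604/1957 = 30.9%, Mercy 1040/2887 = 36.0% → Mercy
Moderate: Riverside 20/34 = 58.8%, Mercy 28/39 = 71.8% → Mercy
Overall: Riverside 941/2584 = 36.4%, Mercy 1257/3226 = 39.0% → Mercy
Mercy wins overall and in every case group — no reversal.

Yes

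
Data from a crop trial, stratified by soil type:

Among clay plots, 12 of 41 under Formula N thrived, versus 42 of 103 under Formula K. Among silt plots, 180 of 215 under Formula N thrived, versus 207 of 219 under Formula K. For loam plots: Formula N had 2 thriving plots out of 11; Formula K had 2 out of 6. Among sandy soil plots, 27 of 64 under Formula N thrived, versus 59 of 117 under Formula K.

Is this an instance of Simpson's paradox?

Clay: Formula N 12/41 = 29.3%, Formula K 42/103 = 40.8% → Formula K
Silt: Formula N 180/215 = 83.7%, Formula K 207/219 = 94.5% → Formula K
Loam: Formula N 2/11 = 18.2%, Formula K 2/6 = 33.3% → Formula K
Sandy soil: Formula N 27/64 = 42.2%, Formula K 59/117 = 50.4% → Formula K
Overall: Formula N 221/331 = 66.8%, Formula K 310/445 = 69.7% → Formula K
Formula K wins overall and in every soil group — no reversal.

No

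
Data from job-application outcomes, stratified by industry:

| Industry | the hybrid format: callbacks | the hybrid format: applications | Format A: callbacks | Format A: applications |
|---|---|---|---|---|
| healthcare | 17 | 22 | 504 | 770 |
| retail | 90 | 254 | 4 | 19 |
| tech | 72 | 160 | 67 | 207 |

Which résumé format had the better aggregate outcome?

Healthcare: the hybrid format 17/22 = 77.3%, Format A 504/770 = 65.5% → the hybrid format
Retail: the hybrid format 90/254 = 35.4%, Format A 4/19 = 21.1% → the hybrid format
Tech: the hybrid format 72/160 = 45.0%, Format A 67/207 = 32.4% → the hybrid format
Overall: the hybrid format 179/436 = 41.1%, Format A 575/996 = 57.7% → Format A
(The hybrid format wins every industry group but Format A wins overall — the hybrid format's applications skew toward the low-rate retail group.)

Format A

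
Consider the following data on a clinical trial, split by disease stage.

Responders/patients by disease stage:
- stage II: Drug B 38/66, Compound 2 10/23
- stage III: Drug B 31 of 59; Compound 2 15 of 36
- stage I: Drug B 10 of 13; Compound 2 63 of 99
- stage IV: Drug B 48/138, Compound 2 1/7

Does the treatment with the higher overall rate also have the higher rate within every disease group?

No

Stage II: Drug B 38/66 = 57.6%, Compound 2 10/23 = 43.5% → Drug B
Stage III: Drug B 31/59 = 52.5%, Compound 2 15/36 = 41.7% → Drug B
Stage I: Drug B 10/13 = 76.9%, Compound 2 63/99 = 63.6% → Drug B
Stage IV: Drug B 48/138 = 34.8%, Compound 2 1/7 = 14.3% → Drug B
Overall: Drug B 127/276 = 46.0%, Compound 2 89/165 = 53.9% → Compound 2
Drug B wins each disease group but Compound 2 wins overall — the comparison reverses. Drug B's patients skew toward stage IV, which has a lower base rate.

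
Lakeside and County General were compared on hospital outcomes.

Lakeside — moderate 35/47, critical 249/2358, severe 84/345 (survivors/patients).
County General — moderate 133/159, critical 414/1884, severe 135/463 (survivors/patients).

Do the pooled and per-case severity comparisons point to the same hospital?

Moderate: Lakeside 35/47 = 74.5%, County General 133/159 = 83.6% → County General
Critical: Lakeside 249/2358 = 10.6%, County General 414/1884 = 22.0% → County General
Severe: Lakeside 84/345 = 24.3%, County General 135/463 = 29.2% → County General
Overall: Lakeside 368/2750 = 13.4%, County General 682/2506 = 27.2% → County General
County General wins overall and in every case group — no reversal.

Yes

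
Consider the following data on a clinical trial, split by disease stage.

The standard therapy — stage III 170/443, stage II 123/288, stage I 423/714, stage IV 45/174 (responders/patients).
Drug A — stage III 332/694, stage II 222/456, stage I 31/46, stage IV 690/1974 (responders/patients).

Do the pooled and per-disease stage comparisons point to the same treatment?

Stage III: the standard therapy 170/443 = 38.4%, Drug A 332/694 = 47.8% → Drug A
Stage II: the standard therapy 123/288 = 42.7%, Drug A 222/456 = 48.7% → Drug A
Stage I: the standard therapy 423/714 = 59.2%, Drug A 31/46 = 67.4% → Drug A
Stage IV: the standard therapy 45/174 = 25.9%, Drug A 690/1974 = 35.0% → Drug A
Overall: the standard therapy 761/1619 = 47.0%, Drug A 1275/3170 = 40.2% → the standard therapy
Drug A wins each disease group but the standard therapy wins overall — the comparison reverses. Drug A's patients skew toward stage IV, which has a lower base rate.

No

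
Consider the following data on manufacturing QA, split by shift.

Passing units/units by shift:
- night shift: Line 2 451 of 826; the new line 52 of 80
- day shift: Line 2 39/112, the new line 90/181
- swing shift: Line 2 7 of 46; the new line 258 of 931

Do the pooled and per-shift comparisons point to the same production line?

Night shift: Line 2 451/826 = 54.6%, the new line 52/80 = 65.0% → the new line
Day shift: Line 2 39/112 = 34.8%, the new line 90/181 = 49.7% → the new line
Swing shift: Line 2 7/46 = 15.2%, the new line 258/931 = 27.7% → the new line
Overall: Line 2 497/984 = 50.5%, the new line 400/1192 = 33.6% → Line 2
The new line wins each shift group but Line 2 wins overall — the comparison reverses. The new line's units skew toward swing shift, which has a lower base rate.

No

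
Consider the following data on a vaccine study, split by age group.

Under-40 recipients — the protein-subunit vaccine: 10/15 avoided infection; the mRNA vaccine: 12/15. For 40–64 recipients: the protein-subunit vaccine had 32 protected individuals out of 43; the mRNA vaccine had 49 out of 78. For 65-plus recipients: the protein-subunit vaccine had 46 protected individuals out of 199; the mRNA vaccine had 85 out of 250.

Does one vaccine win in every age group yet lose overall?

Under-40: the protein-subunit vaccine 10/15 = 66.7%, the mRNA vaccine 12/15 = 80.0% → the mRNA vaccine
40–64: the protein-subunit vaccine 32/43 = 74.4%, the mRNA vaccine 49/78 = 62.8% → the protein-subunit vaccine
65-plus: the protein-subunit vaccine 46/199 = 23.1%, the mRNA vaccine 85/250 = 34.0% → the mRNA vaccine
Overall: the protein-subunit vaccine 88/257 = 34.2%, the mRNA vaccine 146/343 = 42.6% → the mRNA vaccine
Neither sweeps: the protein-subunit vaccine wins 1 of 3 groups, the mRNA vaccine wins 2. The mRNA vaccine wins overall but not every group — no Simpson reversal.

No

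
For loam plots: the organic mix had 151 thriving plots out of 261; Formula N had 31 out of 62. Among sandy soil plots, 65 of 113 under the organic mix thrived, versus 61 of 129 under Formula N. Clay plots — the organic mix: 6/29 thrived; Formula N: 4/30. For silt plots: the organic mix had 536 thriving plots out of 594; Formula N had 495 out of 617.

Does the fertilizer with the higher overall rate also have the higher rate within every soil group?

Yes

Loam: the organic mix 151/261 = 57.9%, Formula N 31/62 = 50.0% → the organic mix
Sandy soil: the organic mix 65/113 = 57.5%, Formula N 61/129 = 47.3% → the organic mix
Clay: the organic mix 6/29 = 20.7%, Formula N 4/30 = 13.3% → the organic mix
Silt: the organic mix 536/594 = 90.2%, Formula N 495/617 = 80.2% → the organic mix
Overall: the organic mix 758/997 = 76.0%, Formula N 591/838 = 70.5% → the organic mix
The organic mix wins overall and in every soil group — no reversal.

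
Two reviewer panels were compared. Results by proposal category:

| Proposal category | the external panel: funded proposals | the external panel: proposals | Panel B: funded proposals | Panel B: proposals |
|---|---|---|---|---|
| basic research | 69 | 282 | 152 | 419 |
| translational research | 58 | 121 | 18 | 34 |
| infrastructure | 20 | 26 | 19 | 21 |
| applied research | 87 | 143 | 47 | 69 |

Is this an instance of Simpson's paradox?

Basic research: the external panel 69/282 = 24.5%, Panel B 152/419 = 36.3% → Panel B
Translational research: the external panel 58/121 = 47.9%, Panel B 18/34 = 52.9% → Panel B
Infrastructure: the external panel 20/26 = 76.9%, Panel B 19/21 = 90.5% → Panel B
Applied research: the external panel 87/143 = 60.8%, Panel B 47/69 = 68.1% → Panel B
Overall: the external panel 234/572 = 40.9%, Panel B 236/543 = 43.5% → Panel B
Panel B wins overall and in every proposal group — no reversal.

No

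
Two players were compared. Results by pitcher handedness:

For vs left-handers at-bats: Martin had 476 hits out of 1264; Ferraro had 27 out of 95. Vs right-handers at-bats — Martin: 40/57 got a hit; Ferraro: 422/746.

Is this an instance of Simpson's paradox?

Yes

Vs left-handers: Martin 476/1264 = 37.7%, Ferraro 27/95 = 28.4% → Martin
Vs right-handers: Martin 40/57 = 70.2%, Ferraro 422/746 = 56.6% → Martin
Overall: Martin 516/1321 = 39.1%, Ferraro 449/841 = 53.4% → Ferraro
Martin wins each pitcher group but Ferraro wins overall — the comparison reverses. Martin's at-bats skew toward vs left-handers, which has a lower base rate.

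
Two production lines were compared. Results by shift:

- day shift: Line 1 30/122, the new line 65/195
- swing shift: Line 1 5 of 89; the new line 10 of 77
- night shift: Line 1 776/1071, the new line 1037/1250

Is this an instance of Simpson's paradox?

Day shift: Line 1 30/122 = 24.6%, the new line 65/195 = 33.3% → the new line
Swing shift: Line 1 5/89 = 5.6%, the new line 10/77 = 13.0% → the new line
Night shift: Line 1 776/1071 = 72.5%, the new line 1037/1250 = 83.0% → the new line
Overall: Line 1 811/1282 = 63.3%, the new line 1112/1522 = 73.1% → the new line
The new line wins overall and in every shift group — no reversal.

No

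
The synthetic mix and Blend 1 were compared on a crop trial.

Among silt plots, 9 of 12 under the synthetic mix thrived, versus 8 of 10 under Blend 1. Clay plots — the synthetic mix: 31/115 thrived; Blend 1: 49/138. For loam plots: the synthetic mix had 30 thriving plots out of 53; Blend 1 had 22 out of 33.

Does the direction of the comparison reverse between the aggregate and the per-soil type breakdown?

Silt: the synthetic mix 9/12 = 75.0%, Blend 1 8/10 = 80.0% → Blend 1
Clay: the synthetic mix 31/115 = 27.0%, Blend 1 49/138 = 35.5% → Blend 1
Loam: the synthetic mix 30/53 = 56.6%, Blend 1 22/33 = 66.7% → Blend 1
Overall: the synthetic mix 70/180 = 38.9%, Blend 1 79/181 = 43.6% → Blend 1
Blend 1 wins overall and in every soil group — no reversal.

No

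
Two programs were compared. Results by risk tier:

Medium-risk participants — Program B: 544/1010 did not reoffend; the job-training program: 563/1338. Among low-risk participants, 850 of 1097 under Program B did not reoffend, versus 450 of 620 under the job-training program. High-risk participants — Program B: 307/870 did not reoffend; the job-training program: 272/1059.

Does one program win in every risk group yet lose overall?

Medium-risk: Program B 544/1010 = 53.9%, the job-training program 563/1338 = 42.1% → Program B
Low-risk: Program B 850/1097 = 77.5%, the job-training program 450/620 = 72.6% → Program B
High-risk: Program B 307/870 = 35.3%, the job-training program 272/1059 = 25.7% → Program B
Overall: Program B 1701/2977 = 57.1%, the job-training program 1285/3017 = 42.6% → Program B
Program B wins overall and in every risk group — no reversal.

No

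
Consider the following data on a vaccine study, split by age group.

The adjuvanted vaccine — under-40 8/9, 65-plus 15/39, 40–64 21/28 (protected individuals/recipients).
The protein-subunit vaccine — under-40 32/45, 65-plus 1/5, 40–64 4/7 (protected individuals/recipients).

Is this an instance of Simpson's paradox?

Under-40: the adjuvanted vaccine 8/9 = 88.9%, the protein-subunit vaccine 32/45 = 71.1% → the adjuvanted vaccine
65-plus: the adjuvanted vaccine 15/39 = 38.5%, the protein-subunit vaccine 1/5 = 20.0% → the adjuvanted vaccine
40–64: the adjuvanted vaccine 21/28 = 75.0%, the protein-subunit vaccine 4/7 = 57.1% → the adjuvanted vaccine
Overall: the adjuvanted vaccine 44/76 = 57.9%, the protein-subunit vaccine 37/57 = 64.9% → the protein-subunit vaccine
The adjuvanted vaccine wins each age group but the protein-subunit vaccine wins overall — the comparison reverses. The adjuvanted vaccine's recipients skew toward 65-plus, which has a lower base rate.

Yes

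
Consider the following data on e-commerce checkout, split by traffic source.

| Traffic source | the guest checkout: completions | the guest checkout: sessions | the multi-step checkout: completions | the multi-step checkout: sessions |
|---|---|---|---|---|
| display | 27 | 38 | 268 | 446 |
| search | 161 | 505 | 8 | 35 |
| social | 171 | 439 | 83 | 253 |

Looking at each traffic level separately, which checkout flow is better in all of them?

Display: the guest checkout 27/38 = 71.1%, the multi-step checkout 268/446 = 60.1% → the guest checkout
Search: the guest checkout 161/505 = 31.9%, the multi-step checkout 8/35 = 22.9% → the guest checkout
Social: the guest checkout 171/439 = 39.0%, the multi-step checkout 83/253 = 32.8% → the guest checkout
The guest checkout has the higher rate in all 3 groups.

the guest checkout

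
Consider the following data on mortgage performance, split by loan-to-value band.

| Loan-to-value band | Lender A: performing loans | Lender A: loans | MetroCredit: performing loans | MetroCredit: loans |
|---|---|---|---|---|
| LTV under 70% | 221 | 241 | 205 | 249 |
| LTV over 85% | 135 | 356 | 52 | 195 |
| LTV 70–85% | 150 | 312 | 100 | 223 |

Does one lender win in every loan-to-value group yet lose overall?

LTV under 70%: Lender A 221/241 = 91.7%, MetroCredit 205/249 = 82.3% → Lender A
LTV over 85%: Lender A 135/356 = 37.9%, MetroCredit 52/195 = 26.7% → Lender A
LTV 70–85%: Lender A 150/312 = 48.1%, MetroCredit 100/223 = 44.8% → Lender A
Overall: Lender A 506/909 = 55.7%, MetroCredit 357/667 = 53.5% → Lender A
Lender A wins overall and in every loan-to-value group — no reversal.

No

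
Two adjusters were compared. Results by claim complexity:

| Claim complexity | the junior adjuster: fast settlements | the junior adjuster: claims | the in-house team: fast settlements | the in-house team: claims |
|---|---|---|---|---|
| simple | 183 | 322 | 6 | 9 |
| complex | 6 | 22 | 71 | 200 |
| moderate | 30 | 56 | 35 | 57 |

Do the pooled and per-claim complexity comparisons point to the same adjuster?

No

Simple: the junior adjuster 183/322 = 56.8%, the in-house team 6/9 = 66.7% → the in-house team
Complex: the junior adjuster 6/22 = 27.3%, the in-house team 71/200 = 35.5% → the in-house team
Moderate: the junior adjuster 30/56 = 53.6%, the in-house team 35/57 = 61.4% → the in-house team
Overall: the junior adjuster 219/400 = 54.8%, the in-house team 112/266 = 42.1% → the junior adjuster
The in-house team wins each claim group but the junior adjuster wins overall — the comparison reverses. The in-house team's claims skew toward complex, which has a lower base rate.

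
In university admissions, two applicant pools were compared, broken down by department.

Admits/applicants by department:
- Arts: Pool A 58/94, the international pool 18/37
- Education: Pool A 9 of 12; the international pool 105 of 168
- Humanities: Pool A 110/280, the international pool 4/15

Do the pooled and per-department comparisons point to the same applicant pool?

No

Arts: Pool A 58/94 = 61.7%, the international pool 18/37 = 48.6% → Pool A
Education: Pool A 9/12 = 75.0%, the international pool 105/168 = 62.5% → Pool A
Humanities: Pool A 110/280 = 39.3%, the international pool 4/15 = 26.7% → Pool A
Overall: Pool A 177/386 = 45.9%, the international pool 127/220 = 57.7% → the international pool
Pool A wins each department group but the international pool wins overall — the comparison reverses. Pool A's applicants skew toward Humanities, which has a lower base rate.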